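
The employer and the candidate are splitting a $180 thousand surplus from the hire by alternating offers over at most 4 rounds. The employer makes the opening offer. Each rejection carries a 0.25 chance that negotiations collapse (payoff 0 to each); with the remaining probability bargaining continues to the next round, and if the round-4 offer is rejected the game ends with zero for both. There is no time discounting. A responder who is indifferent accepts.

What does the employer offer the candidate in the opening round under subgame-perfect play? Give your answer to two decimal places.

109.69

Round 4 (the candidate proposes): rejection yields 0 for the employer; the candidate offers 0 and keeps 180.
Round 3 (the employer proposes): rejecting gives the candidate an expected 0.75 × 180 = 135, so the employer offers 135, keeping 45.
Round 2 (the candidate proposes): rejecting gives the employer an expected 0.75 × 45 = 33.75; the candidate offers that and keeps 146.25.
Round 1 (the employer proposes): rejecting gives the candidate an expected 0.75 × 146.25 = 109.6875; the employer offers that and keeps 70.3125.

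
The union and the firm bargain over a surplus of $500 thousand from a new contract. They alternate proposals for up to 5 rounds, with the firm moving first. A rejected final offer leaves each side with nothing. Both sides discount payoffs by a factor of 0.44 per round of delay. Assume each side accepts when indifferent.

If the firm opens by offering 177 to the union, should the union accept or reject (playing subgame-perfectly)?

Accept

Round 5 (the firm proposes): rejection yields 0 for the union; the firm offers 0 and keeps 500.
Round 4 (the union proposes): the firm can get 500 next round, worth 0.44 × 500 = 220 now, so the union offers 220, keeping 280.
Round 3 (the firm proposes): the union can get 280 next round, worth 0.44 × 280 = 123.2 now; the firm offers that and keeps 376.8.
Round 2 (the union proposes): the firm can get 376.8 next round, worth 0.44 × 376.8 = 165.792 now, so the union offers 165.792, keeping 334.208.
So by rejecting in round 1, the union gets 334.208 next round, worth 0.44 × 334.208 = 147.05152 now.
Offer 177 ≥ 147.05152, so the union accepts.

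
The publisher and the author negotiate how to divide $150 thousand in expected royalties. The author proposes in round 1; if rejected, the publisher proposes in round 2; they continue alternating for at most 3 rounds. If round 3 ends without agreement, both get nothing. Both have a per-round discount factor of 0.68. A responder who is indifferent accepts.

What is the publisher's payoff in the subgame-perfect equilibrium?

Round 3 (the author proposes): rejection yields 0 for the publisher; the author offers 0 and keeps 150.
Round 2 (the publisher proposes): the author can get 150 next round, worth 0.68 × 150 = 102 now, so the publisher offers 102, keeping 48.
Round 1 (the author proposes): the publisher can get 48 next round, worth 0.68 × 48 = 32.64 now; the author offers that and keeps 117.36.

32.64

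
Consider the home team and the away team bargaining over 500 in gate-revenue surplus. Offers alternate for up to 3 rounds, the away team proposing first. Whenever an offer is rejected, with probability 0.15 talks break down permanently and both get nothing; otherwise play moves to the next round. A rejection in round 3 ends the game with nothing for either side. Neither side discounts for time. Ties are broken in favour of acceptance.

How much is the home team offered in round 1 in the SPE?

63.75

Round 3 (the away team proposes): the home team will accept anything ≥ 0, so the away team offers 0 and keeps 500.
Round 2 (the home team proposes): rejecting gives the away team an expected 0.85 × 500 = 425. The home team offers 425 and keeps 500 − 425 = 75.
Round 1 (the away team proposes): rejecting gives the home team an expected 0.85 × 75 = 63.75, so the away team offers 63.75, keeping 436.25.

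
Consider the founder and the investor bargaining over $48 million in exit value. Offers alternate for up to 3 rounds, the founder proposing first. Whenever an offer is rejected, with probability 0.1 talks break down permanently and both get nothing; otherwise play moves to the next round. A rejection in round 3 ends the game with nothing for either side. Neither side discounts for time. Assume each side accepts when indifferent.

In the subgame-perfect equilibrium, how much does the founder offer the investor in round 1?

4.32

By backward induction:
Round 3 (the founder proposes): the investor will accept anything ≥ 0, so the founder offers 0 and keeps 48.
Round 2 (the investor proposes): rejecting gives the founder an expected 0.9 × 48 = 43.2. The investor offers 43.2 and keeps 48 − 43.2 = 4.8.
Round 1 (the founder proposes): rejecting gives the investor an expected 0.9 × 4.8 = 4.32, so the founder offers 4.32, keeping 43.68.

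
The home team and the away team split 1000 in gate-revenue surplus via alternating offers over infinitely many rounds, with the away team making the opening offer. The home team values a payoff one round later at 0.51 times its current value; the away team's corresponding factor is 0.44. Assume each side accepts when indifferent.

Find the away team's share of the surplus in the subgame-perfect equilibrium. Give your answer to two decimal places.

631.77

In a stationary SPE each proposer offers the other exactly their discounted continuation value.
If the away team keeps x when proposing and the home team keeps y when proposing, then x = 1000 − 0.51y and y = 1000 − 0.44x.
Solving: x = 1000(1 − 0.51) / (1 − 0.44·0.51) = 490 / 0.7756 ≈ 631.7690.
The home team gets 1000 − 631.7690 ≈ 368.2310.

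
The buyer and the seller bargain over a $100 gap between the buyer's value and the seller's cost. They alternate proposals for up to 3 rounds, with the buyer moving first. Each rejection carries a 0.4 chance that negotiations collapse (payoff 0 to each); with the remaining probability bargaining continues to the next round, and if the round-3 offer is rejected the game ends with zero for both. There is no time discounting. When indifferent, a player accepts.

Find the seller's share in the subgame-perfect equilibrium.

24

Round 3 (the buyer proposes): rejection yields 0 for the seller; the buyer offers 0 and keeps 100.
Round 2 (the seller proposes): rejecting gives the buyer an expected 0.6 × 100 = 60, so the seller offers 60, keeping 40.
Round 1 (the buyer proposes): rejecting gives the seller an expected 0.6 × 40 = 24, so the buyer offers 24, keeping 76.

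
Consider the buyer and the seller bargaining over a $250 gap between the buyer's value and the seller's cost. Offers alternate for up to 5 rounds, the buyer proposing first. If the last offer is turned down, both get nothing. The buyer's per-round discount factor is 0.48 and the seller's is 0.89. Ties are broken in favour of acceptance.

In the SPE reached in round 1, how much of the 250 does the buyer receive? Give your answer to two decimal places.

84.87

Solve by backward induction from round 5.
Round 5 (the buyer proposes): the seller will accept anything ≥ 0, so the buyer offers 0 and keeps 250.
Round 4 (the seller proposes): the buyer can get 250 next round, worth 0.48 × 250 = 120 now. The seller offers 120 and keeps 250 − 120 = 130.
Round 3 (the buyer proposes): the seller can get 130 next round, worth 0.89 × 130 = 115.7 now. The buyer offers 115.7 and keeps 250 − 115.7 = 134.3.
Round 2 (the seller proposes): the buyer can get 134.3 next round, worth 0.48 × 134.3 = 64.464 now, so the seller offers 64.464, keeping 185.536.
Round 1 (the buyer proposes): the seller can get 185.536 next round, worth 0.89 × 185.536 = 165.12704 now; the buyer offers that and keeps 84.87296.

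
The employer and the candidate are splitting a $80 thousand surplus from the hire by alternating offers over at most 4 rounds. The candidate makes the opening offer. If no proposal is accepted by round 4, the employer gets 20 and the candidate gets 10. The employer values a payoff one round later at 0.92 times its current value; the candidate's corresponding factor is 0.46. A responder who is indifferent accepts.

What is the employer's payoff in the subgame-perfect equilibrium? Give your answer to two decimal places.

Round 4 (the employer proposes): the candidate gets 10 if talks fail, so the employer offers 10 and keeps 70.
Round 3 (the candidate proposes): the employer can get 70 next round, worth 0.92 × 70 = 64.4 now; the candidate offers that and keeps 15.6.
Round 2 (the employer proposes): the candidate can get 15.6 next round, worth 0.46 × 15.6 = 7.176 now. The employer offers 7.176 and keeps 80 − 7.176 = 72.824.
Round 1 (the candidate proposes): the employer can get 72.824 next round, worth 0.92 × 72.824 = 66.99808 now. The candidate offers 66.99808 and keeps 80 − 66.99808 = 13.00192.

67.00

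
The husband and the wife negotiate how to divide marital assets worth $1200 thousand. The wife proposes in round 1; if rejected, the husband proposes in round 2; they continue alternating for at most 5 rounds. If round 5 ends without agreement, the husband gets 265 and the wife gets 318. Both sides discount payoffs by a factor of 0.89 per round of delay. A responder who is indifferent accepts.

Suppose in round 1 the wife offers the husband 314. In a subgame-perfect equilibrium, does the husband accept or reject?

Reject

Round 5 (the wife proposes): the husband gets 265 if talks fail, so the wife offers 265 and keeps 935.
Round 4 (the husband proposes): the wife can get 935 next round, worth 0.89 × 935 = 832.15 now; the husband offers that and keeps 367.85.
Round 3 (the wife proposes): the husband can get 367.85 next round, worth 0.89 × 367.85 = 327.3865 now; the wife offers that and keeps 872.6135.
Round 2 (the husband proposes): the wife can get 872.6135 next round, worth 0.89 × 872.6135 = 776.626015 now; the husband offers that and keeps 423.373985.
So by rejecting in round 1, the husband gets 423.373985 next round, worth 0.89 × 423.373985 = 376.80284665 now.
Offer 314 < 376.80284665, so the husband rejects.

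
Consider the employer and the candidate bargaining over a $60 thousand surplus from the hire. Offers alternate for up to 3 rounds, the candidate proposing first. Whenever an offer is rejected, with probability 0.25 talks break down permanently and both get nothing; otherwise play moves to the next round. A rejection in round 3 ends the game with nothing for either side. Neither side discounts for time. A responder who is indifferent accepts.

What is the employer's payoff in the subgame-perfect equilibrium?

Round 3 (the candidate proposes): rejection yields 0 for the employer; the candidate offers 0 and keeps 60.
Round 2 (the employer proposes): rejecting gives the candidate an expected 0.75 × 60 = 45; the employer offers that and keeps 15.
Round 1 (the candidate proposes): rejecting gives the employer an expected 0.75 × 15 = 11.25; the candidate offers that and keeps 48.75.

11.25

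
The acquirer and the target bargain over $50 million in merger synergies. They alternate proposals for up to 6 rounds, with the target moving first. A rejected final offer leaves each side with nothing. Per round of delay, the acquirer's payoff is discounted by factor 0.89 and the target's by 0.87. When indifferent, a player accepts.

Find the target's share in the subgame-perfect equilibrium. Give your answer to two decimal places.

Work backward from the last round.
Round 6 (the acquirer proposes): the target will accept anything ≥ 0, so the acquirer offers 0 and keeps 50.
Round 5 (the target proposes): the acquirer can get 50 next round, worth 0.89 × 50 = 44.5 now. The target offers 44.5 and keeps 50 − 44.5 = 5.5.
Round 4 (the acquirer proposes): the target can get 5.5 next round, worth 0.87 × 5.5 = 4.785 now; the acquirer offers that and keeps 45.215.
Round 3 (the target proposes): the acquirer can get 45.215 next round, worth 0.89 × 45.215 = 40.24135 now. The target offers 40.24135 and keeps 50 − 40.24135 = 9.75865.
Round 2 (the acquirer proposes): the target can get 9.75865 next round, worth 0.87 × 9.75865 = 8.4900255 now. The acquirer offers 8.4900255 and keeps 50 − 8.4900255 = 41.5099745.
Round 1 (the target proposes): the acquirer can get 41.5099745 next round, worth 0.89 × 41.5099745 = 36.943877305 now. The target offers 36.943877305 and keeps 50 − 36.943877305 = 13.056122695.

13.06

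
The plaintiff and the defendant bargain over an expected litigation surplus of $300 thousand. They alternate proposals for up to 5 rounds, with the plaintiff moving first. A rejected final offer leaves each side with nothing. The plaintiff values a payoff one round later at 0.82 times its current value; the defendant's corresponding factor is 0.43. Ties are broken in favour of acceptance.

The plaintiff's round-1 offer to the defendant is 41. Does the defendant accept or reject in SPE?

Accept

Work out the defendant's continuation value if the offer is rejected.
Round 5 (the plaintiff proposes): rejection yields 0 for the defendant; the plaintiff offers 0 and keeps 300.
Round 4 (the defendant proposes): the plaintiff can get 300 next round, worth 0.82 × 300 = 246 now. The defendant offers 246 and keeps 300 − 246 = 54.
Round 3 (the plaintiff proposes): the defendant can get 54 next round, worth 0.43 × 54 = 23.22 now. The plaintiff offers 23.22 and keeps 300 − 23.22 = 276.78.
Round 2 (the defendant proposes): the plaintiff can get 276.78 next round, worth 0.82 × 276.78 = 226.9596 now. The defendant offers 226.9596 and keeps 300 − 226.9596 = 73.0404.
So by rejecting in round 1, the defendant gets 73.0404 next round, worth 0.43 × 73.0404 = 31.407372 now.
Offer 41 ≥ 31.407372, so the defendant accepts.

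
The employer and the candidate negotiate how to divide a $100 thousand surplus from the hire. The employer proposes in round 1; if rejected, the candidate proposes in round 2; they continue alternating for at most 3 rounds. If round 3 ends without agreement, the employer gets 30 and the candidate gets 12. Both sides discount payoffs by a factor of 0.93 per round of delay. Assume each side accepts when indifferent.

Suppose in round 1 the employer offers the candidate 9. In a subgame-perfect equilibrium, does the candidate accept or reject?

Round 3 (the employer proposes): the candidate gets 12 if talks fail, so the employer offers 12 and keeps 88.
Round 2 (the candidate proposes): the employer can get 88 next round, worth 0.93 × 88 = 81.84 now; the candidate offers that and keeps 18.16.
So by rejecting in round 1, the candidate gets 18.16 next round, worth 0.93 × 18.16 = 16.8888 now.
Offer 9 < 16.8888, so the candidate rejects.

Reject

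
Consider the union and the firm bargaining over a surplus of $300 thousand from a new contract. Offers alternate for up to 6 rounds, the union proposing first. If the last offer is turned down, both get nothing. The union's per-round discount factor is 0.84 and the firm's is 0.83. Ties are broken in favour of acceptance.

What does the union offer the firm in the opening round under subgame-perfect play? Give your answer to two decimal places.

188.65

Solve by backward induction from round 6.
Round 6 (the firm proposes): rejection yields 0 for the union; the firm offers 0 and keeps 300.
Round 5 (the union proposes): the firm can get 300 next round, worth 0.83 × 300 = 249 now; the union offers that and keeps 51.
Round 4 (the firm proposes): the union can get 51 next round, worth 0.84 × 51 = 42.84 now, so the firm offers 42.84, keeping 257.16.
Round 3 (the union proposes): the firm can get 257.16 next round, worth 0.83 × 257.16 = 213.4428 now; the union offers that and keeps 86.5572.
Round 2 (the firm proposes): the union can get 86.5572 next round, worth 0.84 × 86.5572 = 72.708048 now. The firm offers 72.708048 and keeps 300 − 72.708048 = 227.291952.
Round 1 (the union proposes): the firm can get 227.291952 next round, worth 0.83 × 227.291952 = 188.65232016 now, so the union offers 188.65232016, keeping 111.34767984.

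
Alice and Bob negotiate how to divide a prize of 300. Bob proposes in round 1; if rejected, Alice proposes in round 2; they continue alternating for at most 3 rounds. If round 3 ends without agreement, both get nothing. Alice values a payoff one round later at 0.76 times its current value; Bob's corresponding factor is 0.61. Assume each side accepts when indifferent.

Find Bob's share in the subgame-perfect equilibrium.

211.08

Round 3 (Bob proposes): Alice will accept anything ≥ 0, so Bob offers 0 and keeps 300.
Round 2 (Alice proposes): Bob can get 300 next round, worth 0.61 × 300 = 183 now, so Alice offers 183, keeping 117.
Round 1 (Bob proposes): Alice can get 117 next round, worth 0.76 × 117 = 88.92 now; Bob offers that and keeps 211.08.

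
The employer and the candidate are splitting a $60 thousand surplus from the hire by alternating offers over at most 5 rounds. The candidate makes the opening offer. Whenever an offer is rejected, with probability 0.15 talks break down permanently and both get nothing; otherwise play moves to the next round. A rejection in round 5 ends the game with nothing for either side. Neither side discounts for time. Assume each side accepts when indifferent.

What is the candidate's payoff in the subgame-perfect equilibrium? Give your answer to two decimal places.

46.82

By backward induction:
Round 5 (the candidate proposes): rejection yields 0 for the employer; the candidate offers 0 and keeps 60.
Round 4 (the employer proposes): rejecting gives the candidate an expected 0.85 × 60 = 51, so the employer offers 51, keeping 9.
Round 3 (the candidate proposes): rejecting gives the employer an expected 0.85 × 9 = 7.65. The candidate offers 7.65 and keeps 60 − 7.65 = 52.35.
Round 2 (the employer proposes): rejecting gives the candidate an expected 0.85 × 52.35 = 44.4975. The employer offers 44.4975 and keeps 60 − 44.4975 = 15.5025.
Round 1 (the candidate proposes): rejecting gives the employer an expected 0.85 × 15.5025 = 13.177125. The candidate offers 13.177125 and keeps 60 − 13.177125 = 46.822875.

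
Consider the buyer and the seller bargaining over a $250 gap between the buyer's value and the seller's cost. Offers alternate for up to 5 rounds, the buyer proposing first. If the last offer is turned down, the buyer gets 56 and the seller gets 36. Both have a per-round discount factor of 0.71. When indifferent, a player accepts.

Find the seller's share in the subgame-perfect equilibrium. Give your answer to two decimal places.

86.57

Round 5 (the buyer proposes): the seller gets 36 if talks fail, so the buyer offers 36 and keeps 214.
Round 4 (the seller proposes): the buyer can get 214 next round, worth 0.71 × 214 = 151.94 now; the seller offers that and keeps 98.06.
Round 3 (the buyer proposes): the seller can get 98.06 next round, worth 0.71 × 98.06 = 69.6226 now. The buyer offers 69.6226 and keeps 250 − 69.6226 = 180.3774.
Round 2 (the seller proposes): the buyer can get 180.3774 next round, worth 0.71 × 180.3774 = 128.067954 now; the seller offers that and keeps 121.932046.
Round 1 (the buyer proposes): the seller can get 121.932046 next round, worth 0.71 × 121.932046 = 86.57175266 now, so the buyer offers 86.57175266, keeping 163.42824734.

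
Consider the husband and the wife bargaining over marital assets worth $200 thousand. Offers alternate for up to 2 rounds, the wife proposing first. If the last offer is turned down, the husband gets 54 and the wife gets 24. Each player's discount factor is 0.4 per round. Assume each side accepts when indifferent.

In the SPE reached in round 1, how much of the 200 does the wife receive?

129.6

Round 2 (the husband proposes): the wife gets 24 if talks fail, so the husband offers 24 and keeps 176.
Round 1 (the wife proposes): the husband can get 176 next round, worth 0.4 × 176 = 70.4 now, so the wife offers 70.4, keeping 129.6.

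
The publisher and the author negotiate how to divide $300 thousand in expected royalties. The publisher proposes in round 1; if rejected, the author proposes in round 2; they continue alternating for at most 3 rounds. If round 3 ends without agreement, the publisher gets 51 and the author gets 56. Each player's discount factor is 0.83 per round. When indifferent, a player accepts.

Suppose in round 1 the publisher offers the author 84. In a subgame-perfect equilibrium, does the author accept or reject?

Accept

Work out the author's continuation value if the offer is rejected.
Round 3 (the publisher proposes): the author gets 56 if talks fail, so the publisher offers 56 and keeps 244.
Round 2 (the author proposes): the publisher can get 244 next round, worth 0.83 × 244 = 202.52 now; the author offers that and keeps 97.48.
So by rejecting in round 1, the author gets 97.48 next round, worth 0.83 × 97.48 = 80.9084 now.
Offer 84 ≥ 80.9084, so the author accepts.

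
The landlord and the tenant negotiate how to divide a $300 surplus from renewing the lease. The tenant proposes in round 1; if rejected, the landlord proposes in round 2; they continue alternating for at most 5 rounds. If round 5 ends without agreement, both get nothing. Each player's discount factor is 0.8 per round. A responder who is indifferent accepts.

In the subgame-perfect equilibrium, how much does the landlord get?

78.72

Round 5 (the tenant proposes): rejection yields 0 for the landlord; the tenant offers 0 and keeps 300.
Round 4 (the landlord proposes): the tenant can get 300 next round, worth 0.8 × 300 = 240 now, so the landlord offers 240, keeping 60.
Round 3 (the tenant proposes): the landlord can get 60 next round, worth 0.8 × 60 = 48 now. The tenant offers 48 and keeps 300 − 48 = 252.
Round 2 (the landlord proposes): the tenant can get 252 next round, worth 0.8 × 252 = 201.6 now, so the landlord offers 201.6, keeping 98.4.
Round 1 (the tenant proposes): the landlord can get 98.4 next round, worth 0.8 × 98.4 = 78.72 now; the tenant offers that and keeps 221.28.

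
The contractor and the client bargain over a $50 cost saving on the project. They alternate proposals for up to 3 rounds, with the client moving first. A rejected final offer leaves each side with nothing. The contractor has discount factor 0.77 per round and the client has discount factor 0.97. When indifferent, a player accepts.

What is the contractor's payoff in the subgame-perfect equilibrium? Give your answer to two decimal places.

Round 3 (the client proposes): the contractor will accept anything ≥ 0, so the client offers 0 and keeps 50.
Round 2 (the contractor proposes): the client can get 50 next round, worth 0.97 × 50 = 48.5 now; the contractor offers that and keeps 1.5.
Round 1 (the client proposes): the contractor can get 1.5 next round, worth 0.77 × 1.5 = 1.155 now, so the client offers 1.155, keeping 48.845.

1.16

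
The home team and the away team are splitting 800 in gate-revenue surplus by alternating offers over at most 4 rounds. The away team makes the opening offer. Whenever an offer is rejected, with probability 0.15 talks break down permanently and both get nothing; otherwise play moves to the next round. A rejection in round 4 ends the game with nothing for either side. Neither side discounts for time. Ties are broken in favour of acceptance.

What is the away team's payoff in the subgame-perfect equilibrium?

By backward induction:
Round 4 (the home team proposes): rejection yields 0 for the away team; the home team offers 0 and keeps 800.
Round 3 (the away team proposes): rejecting gives the home team an expected 0.85 × 800 = 680, so the away team offers 680, keeping 120.
Round 2 (the home team proposes): rejecting gives the away team an expected 0.85 × 120 = 102. The home team offers 102 and keeps 800 − 102 = 698.
Round 1 (the away team proposes): rejecting gives the home team an expected 0.85 × 698 = 593.3; the away team offers that and keeps 206.7.

206.7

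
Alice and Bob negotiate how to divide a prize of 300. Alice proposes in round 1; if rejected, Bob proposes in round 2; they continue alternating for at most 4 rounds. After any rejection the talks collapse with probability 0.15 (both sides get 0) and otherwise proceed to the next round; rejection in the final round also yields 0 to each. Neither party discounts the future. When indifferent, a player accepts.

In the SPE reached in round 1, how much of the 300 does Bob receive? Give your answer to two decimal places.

Round 4 (Bob proposes): Alice will accept anything ≥ 0, so Bob offers 0 and keeps 300.
Round 3 (Alice proposes): rejecting gives Bob an expected 0.85 × 300 = 255; Alice offers that and keeps 45.
Round 2 (Bob proposes): rejecting gives Alice an expected 0.85 × 45 = 38.25, so Bob offers 38.25, keeping 261.75.
Round 1 (Alice proposes): rejecting gives Bob an expected 0.85 × 261.75 = 222.4875; Alice offers that and keeps 77.5125.

222.49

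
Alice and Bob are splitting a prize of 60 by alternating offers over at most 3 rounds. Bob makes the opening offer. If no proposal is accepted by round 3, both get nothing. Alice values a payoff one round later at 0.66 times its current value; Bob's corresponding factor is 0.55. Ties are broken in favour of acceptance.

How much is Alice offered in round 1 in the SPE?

Solve by backward induction from round 3.
Round 3 (Bob proposes): rejection yields 0 for Alice; Bob offers 0 and keeps 60.
Round 2 (Alice proposes): Bob can get 60 next round, worth 0.55 × 60 = 33 now. Alice offers 33 and keeps 60 − 33 = 27.
Round 1 (Bob proposes): Alice can get 27 next round, worth 0.66 × 27 = 17.82 now, so Bob offers 17.82, keeping 42.18.

17.82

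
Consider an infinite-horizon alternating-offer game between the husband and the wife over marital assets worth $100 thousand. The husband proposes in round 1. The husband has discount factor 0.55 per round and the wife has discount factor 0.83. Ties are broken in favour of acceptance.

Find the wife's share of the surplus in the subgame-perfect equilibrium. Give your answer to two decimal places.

When the husband proposes, the wife accepts any offer worth at least 0.83 times what the wife would get by proposing next round; and vice versa.
This gives x = 100 − 0.83y and y = 100 − 0.55x, where x and y are each side's share when it proposes.
Hence (1 − 0.83·0.55)x = 100(1 − 0.83), i.e. 0.5435·x = 17.
x ≈ 31.2787; the wife's share is 100 − x ≈ 68.7213.

68.72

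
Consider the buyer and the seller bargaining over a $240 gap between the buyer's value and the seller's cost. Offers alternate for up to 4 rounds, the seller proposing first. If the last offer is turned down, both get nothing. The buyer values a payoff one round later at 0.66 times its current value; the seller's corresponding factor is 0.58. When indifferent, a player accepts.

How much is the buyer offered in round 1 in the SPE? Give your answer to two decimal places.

Solve by backward induction from round 4.
Round 4 (the buyer proposes): the seller will accept anything ≥ 0, so the buyer offers 0 and keeps 240.
Round 3 (the seller proposes): the buyer can get 240 next round, worth 0.66 × 240 = 158.4 now; the seller offers that and keeps 81.6.
Round 2 (the buyer proposes): the seller can get 81.6 next round, worth 0.58 × 81.6 = 47.328 now; the buyer offers that and keeps 192.672.
Round 1 (the seller proposes): the buyer can get 192.672 next round, worth 0.66 × 192.672 = 127.16352 now; the seller offers that and keeps 112.83648.

127.16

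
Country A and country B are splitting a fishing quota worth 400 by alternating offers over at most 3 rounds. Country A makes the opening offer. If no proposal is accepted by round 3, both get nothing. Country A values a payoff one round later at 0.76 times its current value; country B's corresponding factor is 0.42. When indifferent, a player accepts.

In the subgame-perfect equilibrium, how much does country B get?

Round 3 (country A proposes): rejection yields 0 for country B; country A offers 0 and keeps 400.
Round 2 (country B proposes): country A can get 400 next round, worth 0.76 × 400 = 304 now, so country B offers 304, keeping 96.
Round 1 (country A proposes): country B can get 96 next round, worth 0.42 × 96 = 40.32 now, so country A offers 40.32, keeping 359.68.

40.32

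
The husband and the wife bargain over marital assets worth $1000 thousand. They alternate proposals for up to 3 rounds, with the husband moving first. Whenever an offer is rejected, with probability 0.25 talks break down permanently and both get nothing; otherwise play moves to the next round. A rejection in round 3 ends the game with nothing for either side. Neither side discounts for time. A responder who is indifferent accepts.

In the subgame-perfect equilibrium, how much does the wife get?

Round 3 (the husband proposes): the wife will accept anything ≥ 0, so the husband offers 0 and keeps 1000.
Round 2 (the wife proposes): rejecting gives the husband an expected 0.75 × 1000 = 750; the wife offers that and keeps 250.
Round 1 (the husband proposes): rejecting gives the wife an expected 0.75 × 250 = 187.5, so the husband offers 187.5, keeping 812.5.

187.5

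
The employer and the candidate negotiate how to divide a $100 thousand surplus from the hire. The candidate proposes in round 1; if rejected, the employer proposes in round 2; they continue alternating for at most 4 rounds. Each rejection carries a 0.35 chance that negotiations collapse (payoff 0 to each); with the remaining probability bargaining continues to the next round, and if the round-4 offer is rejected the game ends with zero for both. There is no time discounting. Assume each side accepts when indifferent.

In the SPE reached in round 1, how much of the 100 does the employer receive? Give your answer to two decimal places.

50.21

Round 4 (the employer proposes): the candidate will accept anything ≥ 0, so the employer offers 0 and keeps 100.
Round 3 (the candidate proposes): rejecting gives the employer an expected 0.65 × 100 = 65. The candidate offers 65 and keeps 100 − 65 = 35.
Round 2 (the employer proposes): rejecting gives the candidate an expected 0.65 × 35 = 22.75; the employer offers that and keeps 77.25.
Round 1 (the candidate proposes): rejecting gives the employer an expected 0.65 × 77.25 = 50.2125; the candidate offers that and keeps 49.7875.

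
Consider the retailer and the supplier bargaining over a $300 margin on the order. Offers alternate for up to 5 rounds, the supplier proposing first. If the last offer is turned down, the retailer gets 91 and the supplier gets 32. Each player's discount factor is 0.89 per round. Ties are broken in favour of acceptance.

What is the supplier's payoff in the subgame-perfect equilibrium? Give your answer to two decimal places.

190.27

Round 5 (the supplier proposes): the retailer gets 91 if talks fail, so the supplier offers 91 and keeps 209.
Round 4 (the retailer proposes): the supplier can get 209 next round, worth 0.89 × 209 = 186.01 now; the retailer offers that and keeps 113.99.
Round 3 (the supplier proposes): the retailer can get 113.99 next round, worth 0.89 × 113.99 = 101.4511 now; the supplier offers that and keeps 198.5489.
Round 2 (the retailer proposes): the supplier can get 198.5489 next round, worth 0.89 × 198.5489 = 176.708521 now. The retailer offers 176.708521 and keeps 300 − 176.708521 = 123.291479.
Round 1 (the supplier proposes): the retailer can get 123.291479 next round, worth 0.89 × 123.291479 = 109.72941631 now; the supplier offers that and keeps 190.27058369.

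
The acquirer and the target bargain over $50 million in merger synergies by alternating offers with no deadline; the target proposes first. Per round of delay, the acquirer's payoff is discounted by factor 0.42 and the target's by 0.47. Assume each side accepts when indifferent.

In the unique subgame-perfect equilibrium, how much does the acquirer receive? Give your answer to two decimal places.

13.87

When the target proposes, the acquirer accepts any offer worth at least 0.42 times what the acquirer would get by proposing next round; and vice versa.
This gives x = 50 − 0.42y and y = 50 − 0.47x, where x and y are each side's share when it proposes.
Hence (1 − 0.42·0.47)x = 50(1 − 0.42), i.e. 0.8026·x = 29.
x ≈ 36.1326; the acquirer's share is 50 − x ≈ 13.8674.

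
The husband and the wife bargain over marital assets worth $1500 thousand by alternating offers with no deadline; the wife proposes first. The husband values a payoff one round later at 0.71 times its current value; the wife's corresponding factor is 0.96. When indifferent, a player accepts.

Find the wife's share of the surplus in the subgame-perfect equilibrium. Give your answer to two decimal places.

1366.21

When the wife proposes, the husband accepts any offer worth at least 0.71 times what the husband would get by proposing next round; and vice versa.
This gives x = 1500 − 0.71y and y = 1500 − 0.96x, where x and y are each side's share when it proposes.
Hence (1 − 0.71·0.96)x = 1500(1 − 0.71), i.e. 0.3184·x = 435.
x ≈ 1366.2060; the husband's share is 1500 − x ≈ 133.7940.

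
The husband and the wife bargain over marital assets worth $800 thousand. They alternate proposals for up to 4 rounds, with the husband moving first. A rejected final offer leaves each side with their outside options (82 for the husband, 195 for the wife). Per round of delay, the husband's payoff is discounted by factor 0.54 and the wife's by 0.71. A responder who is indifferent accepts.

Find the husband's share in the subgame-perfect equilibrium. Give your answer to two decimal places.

Round 4 (the wife proposes): the husband gets 82 if talks fail, so the wife offers 82 and keeps 718.
Round 3 (the husband proposes): the wife can get 718 next round, worth 0.71 × 718 = 509.78 now, so the husband offers 509.78, keeping 290.22.
Round 2 (the wife proposes): the husband can get 290.22 next round, worth 0.54 × 290.22 = 156.7188 now. The wife offers 156.7188 and keeps 800 − 156.7188 = 643.2812.
Round 1 (the husband proposes): the wife can get 643.2812 next round, worth 0.71 × 643.2812 = 456.729652 now. The husband offers 456.729652 and keeps 800 − 456.729652 = 343.270348.

343.27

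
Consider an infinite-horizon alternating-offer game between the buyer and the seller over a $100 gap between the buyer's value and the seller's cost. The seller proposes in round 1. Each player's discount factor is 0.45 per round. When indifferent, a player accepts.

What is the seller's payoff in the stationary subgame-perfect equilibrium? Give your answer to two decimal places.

Let x be the seller's share when the seller proposes and y be the buyer's share when the buyer proposes.
The buyer accepts iff offered ≥ 0.45·y, so x = 100 − 0.45y. Symmetrically y = 100 − 0.45x.
Substituting: x = 100 − 0.45(100 − 0.45x), giving x(1 − 0.45·0.45) = 100(1 − 0.45).
So x = 100 × 0.55 / 0.7975 ≈ 68.9655, and the buyer receives 100 − x ≈ 31.0345.

68.97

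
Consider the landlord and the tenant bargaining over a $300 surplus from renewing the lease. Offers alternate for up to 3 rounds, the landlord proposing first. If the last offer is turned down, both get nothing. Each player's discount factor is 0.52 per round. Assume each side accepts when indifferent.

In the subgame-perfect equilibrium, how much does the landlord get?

Round 3 (the landlord proposes): the tenant will accept anything ≥ 0, so the landlord offers 0 and keeps 300.
Round 2 (the tenant proposes): the landlord can get 300 next round, worth 0.52 × 300 = 156 now, so the tenant offers 156, keeping 144.
Round 1 (the landlord proposes): the tenant can get 144 next round, worth 0.52 × 144 = 74.88 now. The landlord offers 74.88 and keeps 300 − 74.88 = 225.12.

225.12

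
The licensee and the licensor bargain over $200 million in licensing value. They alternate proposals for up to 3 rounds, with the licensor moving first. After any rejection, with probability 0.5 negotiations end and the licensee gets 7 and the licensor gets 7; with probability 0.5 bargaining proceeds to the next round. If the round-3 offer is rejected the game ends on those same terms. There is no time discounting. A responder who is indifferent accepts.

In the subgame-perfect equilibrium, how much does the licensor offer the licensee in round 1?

53.5

Round 3 (the licensor proposes): the licensee gets 7 if talks fail, so the licensor offers 7 and keeps 193.
Round 2 (the licensee proposes): rejecting gives the licensor an expected 0.5 × 193 + 0.5 × 7 = 100. The licensee offers 100 and keeps 200 − 100 = 100.
Round 1 (the licensor proposes): rejecting gives the licensee an expected 0.5 × 100 + 0.5 × 7 = 53.5, so the licensor offers 53.5, keeping 146.5.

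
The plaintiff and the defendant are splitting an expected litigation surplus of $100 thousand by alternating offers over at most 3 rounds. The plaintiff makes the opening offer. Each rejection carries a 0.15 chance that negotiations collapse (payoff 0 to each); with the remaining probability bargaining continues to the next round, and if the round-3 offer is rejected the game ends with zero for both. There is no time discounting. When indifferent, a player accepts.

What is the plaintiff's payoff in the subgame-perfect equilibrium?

Round 3 (the plaintiff proposes): the defendant will accept anything ≥ 0, so the plaintiff offers 0 and keeps 100.
Round 2 (the defendant proposes): rejecting gives the plaintiff an expected 0.85 × 100 = 85. The defendant offers 85 and keeps 100 − 85 = 15.
Round 1 (the plaintiff proposes): rejecting gives the defendant an expected 0.85 × 15 = 12.75. The plaintiff offers 12.75 and keeps 100 − 12.75 = 87.25.

87.25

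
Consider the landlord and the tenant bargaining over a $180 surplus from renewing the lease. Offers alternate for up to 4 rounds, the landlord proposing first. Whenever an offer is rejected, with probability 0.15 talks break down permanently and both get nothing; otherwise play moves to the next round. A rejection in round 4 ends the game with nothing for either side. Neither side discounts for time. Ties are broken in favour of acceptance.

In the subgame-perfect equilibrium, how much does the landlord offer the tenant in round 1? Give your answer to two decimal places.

133.49

Round 4 (the tenant proposes): rejection yields 0 for the landlord; the tenant offers 0 and keeps 180.
Round 3 (the landlord proposes): rejecting gives the tenant an expected 0.85 × 180 = 153; the landlord offers that and keeps 27.
Round 2 (the tenant proposes): rejecting gives the landlord an expected 0.85 × 27 = 22.95, so the tenant offers 22.95, keeping 157.05.
Round 1 (the landlord proposes): rejecting gives the tenant an expected 0.85 × 157.05 = 133.4925. The landlord offers 133.4925 and keeps 180 − 133.4925 = 46.5075.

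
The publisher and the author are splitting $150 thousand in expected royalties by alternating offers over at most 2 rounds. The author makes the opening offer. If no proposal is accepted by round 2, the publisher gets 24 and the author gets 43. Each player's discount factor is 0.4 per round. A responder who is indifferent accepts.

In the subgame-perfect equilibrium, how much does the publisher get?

42.8

Work backward from the last round.
Round 2 (the publisher proposes): the author gets 43 if talks fail, so the publisher offers 43 and keeps 107.
Round 1 (the author proposes): the publisher can get 107 next round, worth 0.4 × 107 = 42.8 now, so the author offers 42.8, keeping 107.2.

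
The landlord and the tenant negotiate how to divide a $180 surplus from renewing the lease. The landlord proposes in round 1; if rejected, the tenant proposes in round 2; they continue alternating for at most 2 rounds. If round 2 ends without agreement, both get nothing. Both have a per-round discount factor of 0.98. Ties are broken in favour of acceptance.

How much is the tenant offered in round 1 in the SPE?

176.4

Work backward from the last round.
Round 2 (the tenant proposes): rejection yields 0 for the landlord; the tenant offers 0 and keeps 180.
Round 1 (the landlord proposes): the tenant can get 180 next round, worth 0.98 × 180 = 176.4 now. The landlord offers 176.4 and keeps 180 − 176.4 = 3.6.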